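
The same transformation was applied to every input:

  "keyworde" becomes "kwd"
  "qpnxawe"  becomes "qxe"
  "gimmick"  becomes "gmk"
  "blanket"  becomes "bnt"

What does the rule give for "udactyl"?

ucl

What's happening: keep one character in every 3, starting at position 1 (positions 1st, 4th, 7th, ...).
"udactyl" → "ucl".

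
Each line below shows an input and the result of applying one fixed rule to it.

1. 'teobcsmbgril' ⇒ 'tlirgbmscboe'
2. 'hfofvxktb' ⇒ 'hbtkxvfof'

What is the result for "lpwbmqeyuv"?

lvuyeqmbwp

In each case the input is transformed by: move the first character to the end, then reverse the string.
Applying both steps to "lpwbmqeyuv": "pwbmqeyuvl", then "lvuyeqmbwp".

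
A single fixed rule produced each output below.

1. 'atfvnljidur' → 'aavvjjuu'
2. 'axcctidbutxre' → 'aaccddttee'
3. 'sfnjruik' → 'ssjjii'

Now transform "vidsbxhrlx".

Each output is the input with this applied: keep one character in every 3, starting at position 1 (positions 1st, 4th, 7th, ...), then double every character.
Applying both steps to "vidsbxhrlx": "vshx", then "vvsshhxx".

vvsshhxx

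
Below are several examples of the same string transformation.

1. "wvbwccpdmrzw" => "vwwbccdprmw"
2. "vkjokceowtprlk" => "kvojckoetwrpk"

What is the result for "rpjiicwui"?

Looking at the pairs, the operation is to swap each adjacent pair of characters (1↔2, 3↔4, ...), then delete the last character.
For "rpjiicwui", step one produces "prijciuwi"; step two turns that into "prijciuw".

prijciuw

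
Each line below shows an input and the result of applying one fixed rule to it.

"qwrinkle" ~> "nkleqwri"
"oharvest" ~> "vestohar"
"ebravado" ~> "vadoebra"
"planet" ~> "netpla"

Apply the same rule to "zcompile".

pilezcom

The pattern: swap the front and back halves of the string.
Applying that to "zcompile" gives "pilezcom".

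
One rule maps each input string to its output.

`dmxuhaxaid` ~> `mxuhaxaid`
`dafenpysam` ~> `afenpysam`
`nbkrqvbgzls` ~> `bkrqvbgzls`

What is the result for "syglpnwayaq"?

yglpnwayaq

Rule — delete the first character.
On "syglpnwayaq" that produces "yglpnwayaq".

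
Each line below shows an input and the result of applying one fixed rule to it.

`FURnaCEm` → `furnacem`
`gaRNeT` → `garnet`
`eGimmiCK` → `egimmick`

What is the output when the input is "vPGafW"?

vpgafw

The rule is to convert every letter to lowercase.
For "vPGafW" the result is "vpgafw".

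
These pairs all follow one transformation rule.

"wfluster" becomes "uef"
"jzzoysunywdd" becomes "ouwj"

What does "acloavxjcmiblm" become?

Rule — move the first 3 characters to the end (rotate left by 3), then keep one character in every 3, starting at position 1 (positions 1st, 4th, 7th, ...).
"acloavxjcmiblm" → "oavxjcmiblmacl" → "oxmlc".

oxmlc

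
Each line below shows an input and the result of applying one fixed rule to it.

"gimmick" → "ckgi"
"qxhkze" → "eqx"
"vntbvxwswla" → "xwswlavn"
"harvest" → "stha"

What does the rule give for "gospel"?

The rule is to move the first 2 characters to the end (rotate left by 2), then delete the first 3 characters.
Applying both steps to "gospel": "spelgo", then "lgo".

lgo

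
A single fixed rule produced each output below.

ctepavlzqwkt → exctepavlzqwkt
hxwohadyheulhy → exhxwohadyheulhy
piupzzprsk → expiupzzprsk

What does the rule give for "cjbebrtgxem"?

Looking at the pairs, the operation is to prepend "ex".
"cjbebrtgxem" → "excjbebrtgxem".

excjbebrtgxem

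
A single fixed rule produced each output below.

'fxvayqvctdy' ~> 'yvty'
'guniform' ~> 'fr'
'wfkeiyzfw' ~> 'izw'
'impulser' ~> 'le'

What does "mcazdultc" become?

dlc

The transformation: delete the first 3 characters, then keep every other character starting from the second (positions 2nd, 4th, 6th, ...).
Working it through for "mcazdultc": intermediate "zdultc", final "dlc".
(Check on "impulser": → "ulser" → "le" ✓)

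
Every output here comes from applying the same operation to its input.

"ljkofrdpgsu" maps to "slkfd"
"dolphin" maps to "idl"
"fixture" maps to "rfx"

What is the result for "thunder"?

etu

Rule — move the last 3 characters to the front (rotate right by 3), then keep every other character starting from the second (positions 2nd, 4th, 6th, ...).
Working it through for "thunder": intermediate "derthun", final "etu".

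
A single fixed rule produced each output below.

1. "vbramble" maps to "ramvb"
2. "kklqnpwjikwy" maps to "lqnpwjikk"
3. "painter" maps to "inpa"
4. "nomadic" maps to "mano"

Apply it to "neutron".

utne

The rule is to delete the last 3 characters, then move the first 2 characters to the end (rotate left by 2).
Starting from "neutron": after the first operation, "neut"; after the second, "utne".
(Check on "vbramble": → "vbram" → "ramvb" ✓)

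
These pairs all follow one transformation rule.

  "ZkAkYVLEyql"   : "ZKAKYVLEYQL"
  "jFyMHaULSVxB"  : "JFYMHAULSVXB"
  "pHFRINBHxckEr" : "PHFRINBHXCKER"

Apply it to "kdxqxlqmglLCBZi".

KDXQXLQMGLLCBZI

In each case the input is transformed by: convert every letter to uppercase.
So "kdxqxlqmglLCBZi" becomes "KDXQXLQMGLLCBZI".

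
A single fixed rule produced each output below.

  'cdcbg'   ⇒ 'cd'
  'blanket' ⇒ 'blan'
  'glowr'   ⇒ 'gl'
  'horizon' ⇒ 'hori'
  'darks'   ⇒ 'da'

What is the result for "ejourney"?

Looking at the pairs, the operation is to delete the last 3 characters.
On "ejourney" that produces "ejour".

ejour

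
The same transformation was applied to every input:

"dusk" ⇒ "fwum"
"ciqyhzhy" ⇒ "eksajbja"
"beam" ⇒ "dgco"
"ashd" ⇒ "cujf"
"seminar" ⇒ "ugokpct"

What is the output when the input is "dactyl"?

fcevan

Each output is the input with this applied: shift every letter 2 places forward in the alphabet (wrapping around).
Applying that to "dactyl" gives "fcevan".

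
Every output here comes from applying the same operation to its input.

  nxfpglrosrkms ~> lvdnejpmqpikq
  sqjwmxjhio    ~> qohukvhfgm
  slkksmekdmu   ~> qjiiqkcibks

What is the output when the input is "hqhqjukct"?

fofohsiar

In each case the input is transformed by: shift every letter 2 places backward in the alphabet (wrapping around).
Applying that to "hqhqjukct" gives "fofohsiar".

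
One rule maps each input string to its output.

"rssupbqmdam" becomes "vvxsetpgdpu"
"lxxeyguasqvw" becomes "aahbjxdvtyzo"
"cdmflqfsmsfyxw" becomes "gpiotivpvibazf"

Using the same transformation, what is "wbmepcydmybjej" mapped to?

What's happening: move the first character to the end, then shift every letter 3 places forward in the alphabet (wrapping around).
For "wbmepcydmybjej", step one produces "bmepcydmybjejw"; step two turns that into "ephsfbgpbemhmz".

ephsfbgpbemhmz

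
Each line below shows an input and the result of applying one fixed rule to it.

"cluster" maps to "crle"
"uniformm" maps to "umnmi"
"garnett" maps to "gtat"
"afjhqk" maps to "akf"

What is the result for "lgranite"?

legtr

In each case the input is transformed by: take characters alternately from the front and the back (1st, last, 2nd, 2nd-last, ...), then delete the last 3 characters.
Working it through for "lgranite": intermediate "legtrian", final "legtr".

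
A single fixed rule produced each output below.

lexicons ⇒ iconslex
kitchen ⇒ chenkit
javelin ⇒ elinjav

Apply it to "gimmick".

mickgim

Looking at the pairs, the operation is to move the first 3 characters to the end (rotate left by 3).
"gimmick" → "mickgim".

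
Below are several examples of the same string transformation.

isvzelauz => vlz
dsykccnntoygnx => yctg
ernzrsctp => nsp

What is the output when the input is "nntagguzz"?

The transformation: keep one character in every 3, starting at position 3 (positions 3rd, 6th, 9th, ...).
"nntagguzz" → "tgz".

tgz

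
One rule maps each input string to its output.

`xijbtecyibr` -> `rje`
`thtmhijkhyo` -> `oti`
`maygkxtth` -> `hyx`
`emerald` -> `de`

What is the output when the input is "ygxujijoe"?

exi

In each case the input is transformed by: move the last 3 characters to the front (rotate right by 3), then keep one character in every 3, starting at position 3 (positions 3rd, 6th, 9th, ...).
For "ygxujijoe", step one produces "joeygxuji"; step two turns that into "exi".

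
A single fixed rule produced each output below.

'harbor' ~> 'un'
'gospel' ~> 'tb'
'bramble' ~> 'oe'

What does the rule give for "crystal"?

pe

Each output is the input with this applied: shift every letter 13 places forward in the alphabet (wrapping around) — i.e. ROT13, then keep only the first 2 characters.
Starting from "crystal": after the first operation, "pelfgny"; after the second, "pe".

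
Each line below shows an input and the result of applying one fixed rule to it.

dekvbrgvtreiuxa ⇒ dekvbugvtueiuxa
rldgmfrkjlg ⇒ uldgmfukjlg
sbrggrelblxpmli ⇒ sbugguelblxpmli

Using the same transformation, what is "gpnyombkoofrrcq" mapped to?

The transformation: replace every "r" with "u".
For "gpnyombkoofrrcq" the result is "gpnyombkoofuucq".

gpnyombkoofuucq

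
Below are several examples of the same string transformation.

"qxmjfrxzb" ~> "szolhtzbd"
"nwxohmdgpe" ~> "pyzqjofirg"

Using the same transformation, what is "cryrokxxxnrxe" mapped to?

The pattern: shift every letter 2 places forward in the alphabet (wrapping around).
On "cryrokxxxnrxe" that produces "etatqmzzzptzg".

etatqmzzzptzg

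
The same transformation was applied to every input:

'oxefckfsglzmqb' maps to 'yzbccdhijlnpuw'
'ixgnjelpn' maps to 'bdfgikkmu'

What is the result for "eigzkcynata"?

The rule is to sort the characters into alphabetical order, then shift every letter 3 places backward in the alphabet (wrapping around).
Applying both steps to "eigzkcynata": "aacegikntyz", then "xxzbdfhkqvw".

xxzbdfhkqvw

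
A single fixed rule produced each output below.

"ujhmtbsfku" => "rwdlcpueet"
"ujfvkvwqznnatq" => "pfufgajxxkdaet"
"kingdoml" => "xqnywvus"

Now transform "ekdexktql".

The rule is to shift every letter 10 places forward in the alphabet (wrapping around), then move the first 2 characters to the end (rotate left by 2).
Starting from "ekdexktql": after the first operation, "ounohudav"; after the second, "nohudavou".
(Check on "ujfvkvwqznnatq": → "etpfufgajxxkda" → "pfufgajxxkdaet" ✓)

nohudavou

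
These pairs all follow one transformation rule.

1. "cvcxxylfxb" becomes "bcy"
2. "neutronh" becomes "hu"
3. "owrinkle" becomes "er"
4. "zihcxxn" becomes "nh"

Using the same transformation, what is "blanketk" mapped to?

The rule is to move the last 3 characters to the front (rotate right by 3), then keep one character in every 3, starting at position 3 (positions 3rd, 6th, 9th, ...).
For "blanketk", step one produces "etkblank"; step two turns that into "ka".

ka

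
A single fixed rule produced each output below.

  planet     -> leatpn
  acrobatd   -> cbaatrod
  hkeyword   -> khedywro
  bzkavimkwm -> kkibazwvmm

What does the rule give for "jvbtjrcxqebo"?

In each case the input is transformed by: sort the characters into reverse alphabetical order, then swap the front and back halves of the string.
Applying both steps to "jvbtjrcxqebo": "xvtrqojjecbb", then "jjecbbxvtrqo".

jjecbbxvtrqo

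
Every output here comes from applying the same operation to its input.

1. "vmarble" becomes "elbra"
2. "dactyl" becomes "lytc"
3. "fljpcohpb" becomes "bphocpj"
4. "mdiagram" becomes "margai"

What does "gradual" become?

The rule is to delete the first 2 characters, then reverse the string.
So "gradual" becomes "lauda".

lauda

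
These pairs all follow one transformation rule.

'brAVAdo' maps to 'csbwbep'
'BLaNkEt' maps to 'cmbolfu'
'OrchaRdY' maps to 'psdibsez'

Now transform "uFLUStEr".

In each case the input is transformed by: shift every letter 1 place forward in the alphabet (wrapping around), then convert every letter to lowercase.
"uFLUStEr" → "vGMVTuFs" → "vgmvtufs".

vgmvtufs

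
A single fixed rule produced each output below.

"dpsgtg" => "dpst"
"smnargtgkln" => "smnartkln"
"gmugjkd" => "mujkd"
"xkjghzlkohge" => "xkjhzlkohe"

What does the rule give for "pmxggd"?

pmxd

Looking at the pairs, the operation is to remove every "g".
On "pmxggd" that produces "pmxd".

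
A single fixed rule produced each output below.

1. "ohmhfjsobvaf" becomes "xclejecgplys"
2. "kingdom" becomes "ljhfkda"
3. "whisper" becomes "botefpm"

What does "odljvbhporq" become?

Looking at the pairs, the operation is to shift every letter 3 places backward in the alphabet (wrapping around), then move the last 2 characters to the front (rotate right by 2).
Starting from "odljvbhporq": after the first operation, "laigsyemlon"; after the second, "onlaigsyeml".

onlaigsyeml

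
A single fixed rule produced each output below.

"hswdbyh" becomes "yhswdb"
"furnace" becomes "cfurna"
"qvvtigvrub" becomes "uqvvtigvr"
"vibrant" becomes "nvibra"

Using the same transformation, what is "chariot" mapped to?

ochari

The rule is to delete the last character, then move the last character to the front.
Working it through for "chariot": intermediate "chario", final "ochari".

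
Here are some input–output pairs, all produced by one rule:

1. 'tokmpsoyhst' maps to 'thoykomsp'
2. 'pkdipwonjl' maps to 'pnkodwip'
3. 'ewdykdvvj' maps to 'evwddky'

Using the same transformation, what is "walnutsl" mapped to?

Each output is the input with this applied: delete the last 2 characters, then take characters alternately from the front and the back (1st, last, 2nd, 2nd-last, ...).
On "walnutsl": the first step gives "walnut", and the second then gives "wtauln".

wtauln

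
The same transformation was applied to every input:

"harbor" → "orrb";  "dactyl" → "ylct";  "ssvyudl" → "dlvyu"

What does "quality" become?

tyali

The pattern: delete the first 2 characters, then move the last 2 characters to the front (rotate right by 2).
For "quality", step one produces "ality"; step two turns that into "tyali".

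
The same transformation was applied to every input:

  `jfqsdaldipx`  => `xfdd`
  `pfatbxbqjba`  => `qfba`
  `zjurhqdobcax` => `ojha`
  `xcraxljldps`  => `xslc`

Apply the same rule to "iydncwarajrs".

What's happening: keep one character in every 3, starting at position 2 (positions 2nd, 5th, 8th, ...), then sort the characters into reverse alphabetical order.
Applying both steps to "iydncwarajrs": "ycrr", then "yrrc".

yrrc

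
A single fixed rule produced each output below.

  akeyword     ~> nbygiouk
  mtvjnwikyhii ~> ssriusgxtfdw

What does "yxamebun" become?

xelowkhi

Each output is the input with this applied: reverse the string, then shift every letter 10 places forward in the alphabet (wrapping around).
For "yxamebun", step one produces "nubemaxy"; step two turns that into "xelowkhi".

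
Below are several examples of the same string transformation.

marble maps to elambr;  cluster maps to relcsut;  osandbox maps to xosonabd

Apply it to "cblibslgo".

ogbcilsbl

Each output is the input with this applied: move the last 2 characters to the front (rotate right by 2), then swap each adjacent pair of characters (1↔2, 3↔4, ...).
Starting from "cblibslgo": after the first operation, "gocblibsl"; after the second, "ogbcilsbl".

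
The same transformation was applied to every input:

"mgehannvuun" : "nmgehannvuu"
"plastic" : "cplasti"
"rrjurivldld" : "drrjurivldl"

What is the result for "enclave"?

eenclav

The transformation: move the last character to the front.
Doing the same to "enclave": "eenclav".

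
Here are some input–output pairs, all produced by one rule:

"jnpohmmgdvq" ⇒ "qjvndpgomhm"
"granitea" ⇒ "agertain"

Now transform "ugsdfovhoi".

The transformation: take characters alternately from the front and the back (1st, last, 2nd, 2nd-last, ...), then swap each adjacent pair of characters (1↔2, 3↔4, ...).
Starting from "ugsdfovhoi": after the first operation, "uigoshdvfo"; after the second, "iuoghsvdof".

iuoghsvdof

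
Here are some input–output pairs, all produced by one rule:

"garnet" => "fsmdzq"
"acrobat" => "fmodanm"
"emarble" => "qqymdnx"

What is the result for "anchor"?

Rule — move the last character to the front, then shift every letter 12 places forward in the alphabet (wrapping around).
"anchor" → "rancho" → "dmzota".

dmzota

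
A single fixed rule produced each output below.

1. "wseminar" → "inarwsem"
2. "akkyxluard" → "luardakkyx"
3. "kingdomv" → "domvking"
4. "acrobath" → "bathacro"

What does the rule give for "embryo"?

ryoemb

The pattern: swap the front and back halves of the string.
Doing the same to "embryo": "ryoemb".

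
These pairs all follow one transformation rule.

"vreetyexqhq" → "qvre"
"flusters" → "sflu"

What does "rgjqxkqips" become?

What's happening: move the first 3 characters to the end (rotate left by 3), then keep only the last 4 characters.
On "rgjqxkqips": the first step gives "qxkqipsrgj", and the second then gives "srgj".

srgj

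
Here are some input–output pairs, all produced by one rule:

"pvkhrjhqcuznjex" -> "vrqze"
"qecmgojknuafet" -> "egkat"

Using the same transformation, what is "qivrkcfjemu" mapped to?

Rule — keep one character in every 3, starting at position 2 (positions 2nd, 5th, 8th, ...).
Doing the same to "qivrkcfjemu": "ikju".

ikju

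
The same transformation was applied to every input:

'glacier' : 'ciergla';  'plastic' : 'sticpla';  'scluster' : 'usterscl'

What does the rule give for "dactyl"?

Looking at the pairs, the operation is to move the first 3 characters to the end (rotate left by 3).
"dactyl" → "tyldac".

tyldac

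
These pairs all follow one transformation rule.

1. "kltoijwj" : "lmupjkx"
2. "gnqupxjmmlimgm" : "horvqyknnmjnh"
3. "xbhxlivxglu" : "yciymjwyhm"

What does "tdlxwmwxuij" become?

Each output is the input with this applied: shift every letter 1 place forward in the alphabet (wrapping around), then delete the last character.
Working it through for "tdlxwmwxuij": intermediate "uemyxnxyvjk", final "uemyxnxyvj".

uemyxnxyvj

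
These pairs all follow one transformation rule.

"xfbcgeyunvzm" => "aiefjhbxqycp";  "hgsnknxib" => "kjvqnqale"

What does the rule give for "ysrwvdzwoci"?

bvuzygczrfl

In each case the input is transformed by: shift every letter 3 places forward in the alphabet (wrapping around).
Doing the same to "ysrwvdzwoci": "bvuzygczrfl".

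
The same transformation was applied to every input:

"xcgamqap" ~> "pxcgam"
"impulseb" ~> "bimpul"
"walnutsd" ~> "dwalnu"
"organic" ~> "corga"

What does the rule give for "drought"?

The rule is to move the last 3 characters to the front (rotate right by 3), then delete the first 2 characters.
Working it through for "drought": intermediate "ghtdrou", final "tdrou".
(Check on "impulseb": → "sebimpul" → "bimpul" ✓)

tdrou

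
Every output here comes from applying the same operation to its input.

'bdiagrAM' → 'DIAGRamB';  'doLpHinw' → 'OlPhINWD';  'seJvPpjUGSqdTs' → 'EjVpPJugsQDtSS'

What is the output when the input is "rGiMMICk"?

gImmicKR

In each case the input is transformed by: flip the case of every letter, then move the first character to the end.
"rGiMMICk" → "RgImmicK" → "gImmicKR".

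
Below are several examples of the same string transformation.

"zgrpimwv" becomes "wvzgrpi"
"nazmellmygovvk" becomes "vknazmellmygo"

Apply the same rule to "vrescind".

ndvresc

In each case the input is transformed by: move the last 2 characters to the front (rotate right by 2), then delete the last character.
So "vrescind" becomes "ndvresc".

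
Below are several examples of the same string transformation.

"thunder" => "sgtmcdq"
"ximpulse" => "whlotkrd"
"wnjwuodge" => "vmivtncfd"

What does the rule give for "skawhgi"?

The transformation: shift every letter 1 place backward in the alphabet (wrapping around).
On "skawhgi" that produces "rjzvgfh".

rjzvgfh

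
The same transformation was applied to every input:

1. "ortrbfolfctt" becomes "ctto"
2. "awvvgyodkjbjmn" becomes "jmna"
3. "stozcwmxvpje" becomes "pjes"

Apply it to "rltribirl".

irlr

What's happening: move the last 3 characters to the front (rotate right by 3), then keep only the first 4 characters.
Applying both steps to "rltribirl": "irlrltrib", then "irlr".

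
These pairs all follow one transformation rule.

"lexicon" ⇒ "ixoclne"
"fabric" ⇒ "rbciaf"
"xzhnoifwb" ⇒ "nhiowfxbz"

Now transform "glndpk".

dnkplg

Rule — move the first 2 characters to the end (rotate left by 2), then swap each adjacent pair of characters (1↔2, 3↔4, ...).
On "glndpk" that produces "dnkplg".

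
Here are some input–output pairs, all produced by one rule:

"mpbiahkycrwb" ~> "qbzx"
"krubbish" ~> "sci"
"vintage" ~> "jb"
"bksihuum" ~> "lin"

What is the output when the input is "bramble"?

sc

What's happening: keep one character in every 3, starting at position 2 (positions 2nd, 5th, 8th, ...), then shift every letter 1 place forward in the alphabet (wrapping around).
Working it through for "bramble": intermediate "rb", final "sc".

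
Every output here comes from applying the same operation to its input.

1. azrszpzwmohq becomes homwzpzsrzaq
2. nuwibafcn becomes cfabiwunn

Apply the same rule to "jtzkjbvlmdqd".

qdmlvbjkztjd

What's happening: move the last character to the front, then reverse the string.
Starting from "jtzkjbvlmdqd": after the first operation, "djtzkjbvlmdq"; after the second, "qdmlvbjkztjd".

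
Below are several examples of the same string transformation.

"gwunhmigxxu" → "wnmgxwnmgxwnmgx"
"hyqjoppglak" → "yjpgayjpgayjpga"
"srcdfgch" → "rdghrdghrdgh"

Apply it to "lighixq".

ihxihxihx

The rule is to keep every other character starting from the second (positions 2nd, 4th, 6th, ...), then write the whole string 3 times in a row.
Starting from "lighixq": after the first operation, "ihx"; after the second, "ihxihxihx".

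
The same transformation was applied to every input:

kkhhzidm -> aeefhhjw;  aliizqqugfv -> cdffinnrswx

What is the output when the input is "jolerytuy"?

bgiloqrvv

Rule — shift every letter 3 places backward in the alphabet (wrapping around), then sort the characters into alphabetical order.
"jolerytuy" → "glibovqrv" → "bgiloqrvv".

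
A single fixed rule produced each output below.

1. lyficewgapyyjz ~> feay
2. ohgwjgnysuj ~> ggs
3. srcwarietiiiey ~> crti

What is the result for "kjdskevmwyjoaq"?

dewo

Each output is the input with this applied: keep one character in every 3, starting at position 3 (positions 3rd, 6th, 9th, ...).
"kjdskevmwyjoaq" → "dewo".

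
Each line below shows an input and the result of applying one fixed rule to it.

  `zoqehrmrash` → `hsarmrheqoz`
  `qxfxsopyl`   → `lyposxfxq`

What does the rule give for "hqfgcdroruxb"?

bxurordcgfqh

In each case the input is transformed by: reverse the string.
"hqfgcdroruxb" → "bxurordcgfqh".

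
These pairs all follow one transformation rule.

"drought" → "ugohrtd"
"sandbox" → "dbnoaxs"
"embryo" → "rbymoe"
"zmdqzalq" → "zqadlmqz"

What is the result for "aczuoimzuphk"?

mizouupzhcka

What's happening: take characters alternately from the front and the back (1st, last, 2nd, 2nd-last, ...), then reverse the string.
"aczuoimzuphk" → "mizouupzhcka".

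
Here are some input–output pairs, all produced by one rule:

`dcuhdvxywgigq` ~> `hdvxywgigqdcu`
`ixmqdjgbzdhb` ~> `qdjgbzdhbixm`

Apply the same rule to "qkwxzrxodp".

Each output is the input with this applied: move the first 3 characters to the end (rotate left by 3).
On "qkwxzrxodp" that produces "xzrxodpqkw".

xzrxodpqkw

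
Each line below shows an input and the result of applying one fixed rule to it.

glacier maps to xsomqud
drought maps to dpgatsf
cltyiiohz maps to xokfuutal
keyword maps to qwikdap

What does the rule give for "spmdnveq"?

What's happening: swap each adjacent pair of characters (1↔2, 3↔4, ...), then shift every letter 12 places forward in the alphabet (wrapping around).
"spmdnveq" → "psdmvnqe" → "bepyhzcq".
(Check on "cltyiiohz": → "lcytiihoz" → "xokfuutal" ✓)

bepyhzcq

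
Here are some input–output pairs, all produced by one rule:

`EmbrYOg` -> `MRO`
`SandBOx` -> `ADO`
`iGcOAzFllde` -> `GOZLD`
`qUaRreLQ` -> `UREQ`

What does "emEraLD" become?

MRL

The rule is to keep every other character starting from the second (positions 2nd, 4th, 6th, ...), then convert every letter to uppercase.
For "emEraLD", step one produces "mrL"; step two turns that into "MRL".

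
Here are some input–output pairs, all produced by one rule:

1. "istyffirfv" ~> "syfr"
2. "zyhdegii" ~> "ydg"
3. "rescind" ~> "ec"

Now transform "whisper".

Rule — delete the last 2 characters, then keep every other character starting from the second (positions 2nd, 4th, 6th, ...).
Applying both steps to "whisper": "whisp", then "hs".

hs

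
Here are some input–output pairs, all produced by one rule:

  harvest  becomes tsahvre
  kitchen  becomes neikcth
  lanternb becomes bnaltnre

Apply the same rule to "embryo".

oymerb

What's happening: move the last 2 characters to the front (rotate right by 2), then swap each adjacent pair of characters (1↔2, 3↔4, ...).
"embryo" → "yoembr" → "oymerb".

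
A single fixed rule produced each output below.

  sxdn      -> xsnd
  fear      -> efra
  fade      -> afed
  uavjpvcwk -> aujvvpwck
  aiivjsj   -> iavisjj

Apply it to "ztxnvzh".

tznxzvh

The pattern: swap each adjacent pair of characters (1↔2, 3↔4, ...).
Applying that to "ztxnvzh" gives "tznxzvh".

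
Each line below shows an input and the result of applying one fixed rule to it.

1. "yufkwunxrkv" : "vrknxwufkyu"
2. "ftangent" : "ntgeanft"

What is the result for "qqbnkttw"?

twktbnqq

Each output is the input with this applied: swap each adjacent pair of characters (1↔2, 3↔4, ...), then reverse the string.
Applying both steps to "qqbnkttw": "qqnbtkwt", then "twktbnqq".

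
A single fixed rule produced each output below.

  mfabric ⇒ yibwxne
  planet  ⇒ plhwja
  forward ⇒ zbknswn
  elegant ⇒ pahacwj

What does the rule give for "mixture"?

aietpqn

Each output is the input with this applied: shift every letter 4 places backward in the alphabet (wrapping around), then move the last character to the front.
Applying both steps to "mixture": "ietpqna", then "aietpqn".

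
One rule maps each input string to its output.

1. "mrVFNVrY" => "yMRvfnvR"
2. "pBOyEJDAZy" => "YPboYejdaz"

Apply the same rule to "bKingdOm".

Looking at the pairs, the operation is to flip the case of every letter, then move the last character to the front.
Applying both steps to "bKingdOm": "BkINGDoM", then "MBkINGDo".

MBkINGDo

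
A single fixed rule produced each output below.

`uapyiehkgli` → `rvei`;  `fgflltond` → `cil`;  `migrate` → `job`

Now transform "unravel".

Rule — keep one character in every 3, starting at position 1 (positions 1st, 4th, 7th, ...), then shift every letter 3 places backward in the alphabet (wrapping around).
Starting from "unravel": after the first operation, "ual"; after the second, "rxi".

rxi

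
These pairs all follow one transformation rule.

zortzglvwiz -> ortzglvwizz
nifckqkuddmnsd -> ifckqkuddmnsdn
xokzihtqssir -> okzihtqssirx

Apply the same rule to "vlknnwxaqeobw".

What's happening: move the first character to the end.
For "vlknnwxaqeobw" the result is "lknnwxaqeobwv".

lknnwxaqeobwv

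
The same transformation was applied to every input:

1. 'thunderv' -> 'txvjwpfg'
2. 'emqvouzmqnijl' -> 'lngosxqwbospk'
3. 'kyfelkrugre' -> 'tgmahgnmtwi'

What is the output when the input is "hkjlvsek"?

What's happening: shift every letter 2 places forward in the alphabet (wrapping around), then move the last 2 characters to the front (rotate right by 2).
"hkjlvsek" → "jmlnxugm" → "gmjmlnxu".

gmjmlnxu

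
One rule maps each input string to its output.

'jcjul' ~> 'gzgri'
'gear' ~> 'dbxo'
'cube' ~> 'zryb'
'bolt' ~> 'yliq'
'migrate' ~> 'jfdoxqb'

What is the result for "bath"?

The rule is to shift every letter 3 places backward in the alphabet (wrapping around).
For "bath" the result is "yxqe".

yxqe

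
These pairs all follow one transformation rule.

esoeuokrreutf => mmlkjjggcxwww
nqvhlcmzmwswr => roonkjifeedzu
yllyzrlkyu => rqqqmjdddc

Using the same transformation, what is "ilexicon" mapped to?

The pattern: sort the characters into reverse alphabetical order, then shift every letter 8 places backward in the alphabet (wrapping around).
Applying both steps to "ilexicon": "xonliiec", then "pgfdaawu".

pgfdaawu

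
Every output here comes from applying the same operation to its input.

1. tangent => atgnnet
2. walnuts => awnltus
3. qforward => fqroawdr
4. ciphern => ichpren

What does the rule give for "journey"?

ojrueny

The transformation: swap each adjacent pair of characters (1↔2, 3↔4, ...).
For "journey" the result is "ojrueny".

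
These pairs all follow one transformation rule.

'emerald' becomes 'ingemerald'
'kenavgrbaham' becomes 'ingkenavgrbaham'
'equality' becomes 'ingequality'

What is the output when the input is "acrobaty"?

ingacrobaty

The rule is to prepend "ing".
"acrobaty" → "ingacrobaty".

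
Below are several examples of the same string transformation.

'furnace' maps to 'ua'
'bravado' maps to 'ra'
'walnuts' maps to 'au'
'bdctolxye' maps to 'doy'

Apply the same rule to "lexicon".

Looking at the pairs, the operation is to keep one character in every 3, starting at position 2 (positions 2nd, 5th, 8th, ...).
Doing the same to "lexicon": "ec".

ec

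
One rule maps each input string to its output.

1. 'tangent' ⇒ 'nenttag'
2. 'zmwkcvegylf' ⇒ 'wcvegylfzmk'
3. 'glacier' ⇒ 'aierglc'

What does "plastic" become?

Looking at the pairs, the operation is to move the first 3 characters to the end (rotate left by 3), then swap the first and last characters.
"plastic" → "sticpla" → "aticpls".

aticpls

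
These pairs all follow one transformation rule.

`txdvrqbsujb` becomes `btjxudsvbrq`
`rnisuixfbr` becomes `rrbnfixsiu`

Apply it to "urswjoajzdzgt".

tugrzsdwzjjoa

Each output is the input with this applied: take characters alternately from the front and the back (1st, last, 2nd, 2nd-last, ...), then swap each adjacent pair of characters (1↔2, 3↔4, ...).
Working it through for "urswjoajzdzgt": intermediate "utrgszwdjzoja", final "tugrzsdwzjjoa".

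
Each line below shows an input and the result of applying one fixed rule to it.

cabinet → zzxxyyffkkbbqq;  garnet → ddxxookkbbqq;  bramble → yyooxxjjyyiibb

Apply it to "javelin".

Looking at the pairs, the operation is to double every character, then shift every letter 3 places backward in the alphabet (wrapping around).
"javelin" → "jjaavveelliinn" → "ggxxssbbiiffkk".

ggxxssbbiiffkk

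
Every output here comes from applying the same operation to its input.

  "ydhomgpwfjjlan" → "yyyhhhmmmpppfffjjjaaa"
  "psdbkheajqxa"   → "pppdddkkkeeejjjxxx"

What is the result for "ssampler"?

sssaaapppeee

The pattern: keep every other character starting from the first (positions 1st, 3rd, 5th, ...), then repeat every character 3 times.
"ssampler" → "sape" → "sssaaapppeee".
(Check on "psdbkheajqxa": → "pdkejx" → "pppdddkkkeeejjjxxx" ✓)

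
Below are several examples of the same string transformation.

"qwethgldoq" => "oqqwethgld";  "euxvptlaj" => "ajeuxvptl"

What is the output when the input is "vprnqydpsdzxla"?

lavprnqydpsdzx

In each case the input is transformed by: move the last 2 characters to the front (rotate right by 2).
On "vprnqydpsdzxla" that produces "lavprnqydpsdzx".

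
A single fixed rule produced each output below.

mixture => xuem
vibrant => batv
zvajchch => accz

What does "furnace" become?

raef

The transformation: keep every other character starting from the first (positions 1st, 3rd, 5th, ...), then move the first character to the end.
"furnace" → "frae" → "raef".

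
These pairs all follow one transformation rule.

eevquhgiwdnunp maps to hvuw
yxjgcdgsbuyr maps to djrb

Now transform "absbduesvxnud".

usuv

Each output is the input with this applied: keep one character in every 3, starting at position 3 (positions 3rd, 6th, 9th, ...), then swap each adjacent pair of characters (1↔2, 3↔4, ...).
For "absbduesvxnud", step one produces "suvu"; step two turns that into "usuv".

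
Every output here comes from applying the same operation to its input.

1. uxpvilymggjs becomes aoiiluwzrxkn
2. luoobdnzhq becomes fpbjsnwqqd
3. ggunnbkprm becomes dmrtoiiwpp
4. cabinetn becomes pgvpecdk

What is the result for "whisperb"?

rgtdyjku

What's happening: swap the front and back halves of the string, then shift every letter 2 places forward in the alphabet (wrapping around).
"whisperb" → "rgtdyjku".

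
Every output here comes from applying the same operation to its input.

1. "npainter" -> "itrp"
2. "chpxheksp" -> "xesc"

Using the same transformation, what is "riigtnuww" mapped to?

gnwr

What's happening: move the first 2 characters to the end (rotate left by 2), then keep every other character starting from the second (positions 2nd, 4th, 6th, ...).
Starting from "riigtnuww": after the first operation, "igtnuwwri"; after the second, "gnwr".
(Check on "npainter": → "ainternp" → "itrp" ✓)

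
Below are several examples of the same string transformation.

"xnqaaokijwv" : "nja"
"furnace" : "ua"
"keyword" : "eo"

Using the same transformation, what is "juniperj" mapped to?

ue

Each output is the input with this applied: take characters alternately from the front and the back (1st, last, 2nd, 2nd-last, ...), then keep one character in every 3, starting at position 3 (positions 3rd, 6th, 9th, ...).
Working it through for "juniperj": intermediate "jjurneip", final "ue".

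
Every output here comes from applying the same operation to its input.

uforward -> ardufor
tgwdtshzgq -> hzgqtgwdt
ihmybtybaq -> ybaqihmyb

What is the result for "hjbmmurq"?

urqhjbm

The pattern: swap the front and back halves of the string, then delete the first character.
On "hjbmmurq": the first step gives "murqhjbm", and the second then gives "urqhjbm".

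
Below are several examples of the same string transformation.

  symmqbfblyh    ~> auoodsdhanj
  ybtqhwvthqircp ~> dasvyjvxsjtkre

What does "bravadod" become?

tdxcfcfq

In each case the input is transformed by: shift every letter 2 places forward in the alphabet (wrapping around), then swap each adjacent pair of characters (1↔2, 3↔4, ...).
"bravadod" → "dtcxcfqf" → "tdxcfcfq".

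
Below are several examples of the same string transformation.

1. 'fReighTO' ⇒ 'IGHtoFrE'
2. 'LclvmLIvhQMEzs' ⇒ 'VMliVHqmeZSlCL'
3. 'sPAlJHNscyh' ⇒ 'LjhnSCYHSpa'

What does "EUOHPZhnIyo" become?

hpzHNiYOeuo

In each case the input is transformed by: flip the case of every letter, then move the first 3 characters to the end (rotate left by 3).
"EUOHPZhnIyo" → "euohpzHNiYO" → "hpzHNiYOeuo".
(Check on "fReighTO": → "FrEIGHto" → "IGHtoFrE" ✓)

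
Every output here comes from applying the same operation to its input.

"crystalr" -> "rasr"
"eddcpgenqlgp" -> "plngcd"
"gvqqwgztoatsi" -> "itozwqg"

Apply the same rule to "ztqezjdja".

adzqz

In each case the input is transformed by: reverse the string, then keep every other character starting from the first (positions 1st, 3rd, 5th, ...).
Applying that to "ztqezjdja" gives "adzqz".
(Check on "eddcpgenqlgp": → "pglqnegpcdde" → "plngcd" ✓)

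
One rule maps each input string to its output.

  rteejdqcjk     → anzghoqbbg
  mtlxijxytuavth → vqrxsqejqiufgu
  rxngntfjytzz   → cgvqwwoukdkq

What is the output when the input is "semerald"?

The transformation: swap the front and back halves of the string, then shift every letter 3 places backward in the alphabet (wrapping around).
On "semerald": the first step gives "raldseme", and the second then gives "oxiapbjb".

oxiapbjb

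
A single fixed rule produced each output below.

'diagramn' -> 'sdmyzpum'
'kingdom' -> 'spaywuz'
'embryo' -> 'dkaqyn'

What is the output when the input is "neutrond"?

The rule is to shift every letter 12 places forward in the alphabet (wrapping around), then move the first 3 characters to the end (rotate left by 3).
Starting from "neutrond": after the first operation, "zqgfdazp"; after the second, "fdazpzqg".

fdazpzqg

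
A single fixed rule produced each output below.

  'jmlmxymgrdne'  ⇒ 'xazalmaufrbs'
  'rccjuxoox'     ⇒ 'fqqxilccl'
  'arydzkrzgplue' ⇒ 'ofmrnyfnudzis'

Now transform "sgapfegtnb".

guodtsuhbp

In each case the input is transformed by: shift every letter 12 places backward in the alphabet (wrapping around).
For "sgapfegtnb" the result is "guodtsuhbp".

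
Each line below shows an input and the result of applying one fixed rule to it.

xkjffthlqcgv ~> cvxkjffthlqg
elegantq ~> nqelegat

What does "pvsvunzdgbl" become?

Each output is the input with this applied: move the last 2 characters to the front (rotate right by 2), then swap the first and last characters.
Starting from "pvsvunzdgbl": after the first operation, "blpvsvunzdg"; after the second, "glpvsvunzdb".

glpvsvunzdb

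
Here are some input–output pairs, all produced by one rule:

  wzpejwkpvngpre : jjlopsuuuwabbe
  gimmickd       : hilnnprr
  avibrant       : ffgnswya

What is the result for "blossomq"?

gqrttvxx

Rule — sort the characters into alphabetical order, then shift every letter 5 places forward in the alphabet (wrapping around).
Doing the same to "blossomq": "gqrttvxx".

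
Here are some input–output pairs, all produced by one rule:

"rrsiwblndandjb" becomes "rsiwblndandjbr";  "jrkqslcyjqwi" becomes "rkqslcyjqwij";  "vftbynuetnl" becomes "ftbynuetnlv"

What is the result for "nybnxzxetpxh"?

ybnxzxetpxhn

The transformation: move the first character to the end.
On "nybnxzxetpxh" that produces "ybnxzxetpxhn".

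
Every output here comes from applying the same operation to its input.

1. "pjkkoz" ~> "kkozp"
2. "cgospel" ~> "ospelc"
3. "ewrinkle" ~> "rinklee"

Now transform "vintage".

What's happening: move the first 2 characters to the end (rotate left by 2), then delete the last character.
Applying that to "vintage" gives "ntagev".

ntagev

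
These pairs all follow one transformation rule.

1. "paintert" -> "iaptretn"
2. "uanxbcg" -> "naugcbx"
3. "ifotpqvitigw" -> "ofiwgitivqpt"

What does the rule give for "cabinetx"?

bacxteni

The transformation: reverse the string, then move the last 3 characters to the front (rotate right by 3).
Applying both steps to "cabinetx": "xtenibac", then "bacxteni".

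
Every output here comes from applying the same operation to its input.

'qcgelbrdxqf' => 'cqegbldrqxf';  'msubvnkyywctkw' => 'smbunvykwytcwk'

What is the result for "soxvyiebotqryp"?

Rule — swap each adjacent pair of characters (1↔2, 3↔4, ...).
Applying that to "soxvyiebotqryp" gives "osvxiybetorqpy".

osvxiybetorqpy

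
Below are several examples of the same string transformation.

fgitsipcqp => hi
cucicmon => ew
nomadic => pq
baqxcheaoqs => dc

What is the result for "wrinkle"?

The pattern: shift every letter 2 places forward in the alphabet (wrapping around), then keep only the first 2 characters.
Applying both steps to "wrinkle": "ytkpmng", then "yt".

yt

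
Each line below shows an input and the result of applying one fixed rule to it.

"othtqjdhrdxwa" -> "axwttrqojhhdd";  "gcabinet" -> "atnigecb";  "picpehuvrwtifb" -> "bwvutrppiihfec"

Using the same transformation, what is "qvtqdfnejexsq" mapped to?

Looking at the pairs, the operation is to sort the characters into reverse alphabetical order, then move the last character to the front.
On "qvtqdfnejexsq": the first step gives "xvtsqqqnjfeed", and the second then gives "dxvtsqqqnjfee".

dxvtsqqqnjfee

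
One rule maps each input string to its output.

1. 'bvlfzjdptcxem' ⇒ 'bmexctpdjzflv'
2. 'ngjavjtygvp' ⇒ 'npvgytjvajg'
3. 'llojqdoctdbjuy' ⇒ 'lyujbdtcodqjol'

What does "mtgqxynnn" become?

Each output is the input with this applied: reverse the string, then move the last character to the front.
On "mtgqxynnn": the first step gives "nnnyxqgtm", and the second then gives "mnnnyxqgt".

mnnnyxqgt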